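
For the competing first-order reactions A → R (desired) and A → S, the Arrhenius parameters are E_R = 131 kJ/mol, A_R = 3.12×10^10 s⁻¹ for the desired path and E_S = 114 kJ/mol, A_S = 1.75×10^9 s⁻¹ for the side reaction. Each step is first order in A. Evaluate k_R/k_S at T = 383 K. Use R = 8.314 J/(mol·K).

Since both paths have the same order in A, the concentration cancels and S_{R/S} = k_R/k_S = (A_R/A_S)·exp[(E_S−E_R)/(RT)].
(E_S−E_R)/(RT) = (114−131)×10³/(8.314×383) = -17000/3184 = -5.339.
k_R/k_S = (3.12×10^10/1.75×10^9)·exp(-5.339) = 17.83 × 0.004802 = 0.0856.

0.0856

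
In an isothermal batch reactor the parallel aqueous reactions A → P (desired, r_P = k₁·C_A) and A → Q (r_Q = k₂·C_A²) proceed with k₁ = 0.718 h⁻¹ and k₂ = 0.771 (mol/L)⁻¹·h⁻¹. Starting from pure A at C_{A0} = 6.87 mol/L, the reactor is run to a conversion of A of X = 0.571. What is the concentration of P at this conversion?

C_A = C_{A0}(1−X) = 2.947 mol/L.
Along a PFR/batch, dC_P/dC_A = −r_P/(r_P+r_Q) = −k₁/(k₁+k₂·C_A).
Integrating from C_{A0} to C_A: C_P = (0.718/0.771)·ln[(0.718+0.771·6.87)/(0.718+0.771·2.95)] = 0.9313·ln(6.015/2.990) = 0.6508 mol/L.

0.651 mol/L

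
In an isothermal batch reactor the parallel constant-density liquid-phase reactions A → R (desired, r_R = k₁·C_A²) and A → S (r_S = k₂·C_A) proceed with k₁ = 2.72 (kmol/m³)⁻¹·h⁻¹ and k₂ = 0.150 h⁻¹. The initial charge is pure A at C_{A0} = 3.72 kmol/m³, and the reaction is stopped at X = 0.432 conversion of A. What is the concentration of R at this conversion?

C_A = C_{A0}(1−X) = 2.113 kmol/m³.
Along a PFR/batch, dC_S/dC_A = −r_S/(r_R+r_S) = −k₂/(k₂+k₁·C_A).
Integrating from C_{A0} to C_A: C_S = (0.150/2.72)·ln[(0.150+2.72·3.72)/(0.150+2.72·2.11)] = 0.05515·ln(10.27/5.897) = 0.03058 kmol/m³.
Then C_R = (C_{A0}−C_A) − C_S = 1.607 − 0.03058 = 1.576 kmol/m³.

1.58 kmol/m³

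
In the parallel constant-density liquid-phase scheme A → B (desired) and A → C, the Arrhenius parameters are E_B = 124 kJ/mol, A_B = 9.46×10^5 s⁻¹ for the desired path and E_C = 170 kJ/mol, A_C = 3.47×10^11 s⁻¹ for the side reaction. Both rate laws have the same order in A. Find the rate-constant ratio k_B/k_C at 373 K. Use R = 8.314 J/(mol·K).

7.54

Since both paths have the same order in A, the concentration cancels and S_{B/C} = k_B/k_C = (A_B/A_C)·exp[(E_C−E_B)/(RT)].
(E_C−E_B)/(RT) = (170−124)×10³/(8.314×373) = 46000/3101 = 14.83.
k_B/k_C = (9.46×10^5/3.47×10^11)·exp(14.83) = 2.726×10^-6 × 2.767×10^6 = 7.54.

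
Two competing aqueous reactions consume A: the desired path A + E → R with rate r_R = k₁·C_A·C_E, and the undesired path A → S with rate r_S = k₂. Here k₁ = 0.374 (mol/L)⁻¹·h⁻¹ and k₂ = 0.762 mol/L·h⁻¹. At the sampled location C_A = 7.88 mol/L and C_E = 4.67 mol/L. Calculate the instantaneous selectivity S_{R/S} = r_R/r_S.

18.1

S_{R/S} = r_R/r_S = (k₁·C_A·C_E)/(k₂) = (k₁/k₂)·C_A·C_E.
= (0.374×7.880×4.670) / (0.762) = 13.76/0.7620 = 18.1.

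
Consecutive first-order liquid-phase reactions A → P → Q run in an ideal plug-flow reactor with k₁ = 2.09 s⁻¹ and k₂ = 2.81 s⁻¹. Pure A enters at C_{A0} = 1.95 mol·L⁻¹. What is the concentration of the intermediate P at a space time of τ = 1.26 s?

The intermediate concentration in a first-order A→B→C sequence is C_P = k₁C_{A0}(e^(−k₁τ) − e^(−k₂τ))/(k₂−k₁).
e^(−k₁τ) = e^(−2.09×1.26) = e^(−2.633) = 0.07183; e^(−k₂τ) = e^(−3.541) = 0.02900.
C_P = 2.09×1.95/(2.81−2.09) × (0.07183−0.02900) = 5.660×0.04284 = 0.2425 mol·L⁻¹.

0.242 mol·L⁻¹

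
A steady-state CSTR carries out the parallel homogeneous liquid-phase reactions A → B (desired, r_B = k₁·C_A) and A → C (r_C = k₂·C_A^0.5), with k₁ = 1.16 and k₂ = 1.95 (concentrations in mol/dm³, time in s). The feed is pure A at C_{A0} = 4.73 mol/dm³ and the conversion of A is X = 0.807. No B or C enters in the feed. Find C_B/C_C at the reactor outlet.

Exit C_A = C_{A0}(1−X) = 4.73×0.193 = 0.9129 mol/dm³.
A CSTR operates uniformly at the exit composition, giving r_B = 1.059 and r_C = 1.863 (each k·C_A^n at C_A = 0.9129).
Overall selectivity = C_B/C_C = r_Bτ/(r_Cτ) = r_B/r_C = 0.568.

0.568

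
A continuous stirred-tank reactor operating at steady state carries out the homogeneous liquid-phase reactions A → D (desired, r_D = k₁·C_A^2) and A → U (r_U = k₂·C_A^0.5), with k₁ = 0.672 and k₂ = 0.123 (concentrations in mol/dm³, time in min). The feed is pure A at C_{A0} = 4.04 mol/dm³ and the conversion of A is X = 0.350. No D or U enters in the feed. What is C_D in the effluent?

1.36 mol/dm³

Exit C_A = C_{A0}(1−X) = 4.04×0.650 = 2.626 mol/dm³.
Rates in a CSTR are evaluated at the outlet concentration: r_D = 0.672×2.626^2 = 4.634, r_U = 0.123×2.626^0.5 = 0.1993.
Fraction of consumed A going to D: r_D/(r_D+r_U) = 0.9588.
C_D = 0.9588·C_{A0}·X = 0.9588×4.04×0.350 = 1.36 mol/dm³.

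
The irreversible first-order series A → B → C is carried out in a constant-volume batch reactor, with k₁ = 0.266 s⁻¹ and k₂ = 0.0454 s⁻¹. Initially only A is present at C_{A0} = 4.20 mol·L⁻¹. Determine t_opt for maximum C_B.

Setting dC_B/dt = 0 gives t_opt = ln(k₂/k₁)/(k₂−k₁).
= ln(0.0454/0.266)/(0.0454−0.266) = ln(0.1707)/-0.2206 = -1.768/-0.2206 = 8.01 s.

8.01 s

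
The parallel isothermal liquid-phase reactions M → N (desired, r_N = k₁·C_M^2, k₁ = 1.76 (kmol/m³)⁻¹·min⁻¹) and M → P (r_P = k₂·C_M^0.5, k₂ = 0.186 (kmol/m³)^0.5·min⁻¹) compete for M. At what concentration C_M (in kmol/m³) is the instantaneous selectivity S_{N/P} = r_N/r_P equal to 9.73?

1.02 kmol/m³

S_{N/P} = (k₁/k₂)·C_M^1.5 ⇒ C_M = (S·k₂/k₁)^(1/1.5).
= (9.73×0.186/1.76)^(0.6667) = (1.028)^(0.6667) = 1.02 kmol/m³.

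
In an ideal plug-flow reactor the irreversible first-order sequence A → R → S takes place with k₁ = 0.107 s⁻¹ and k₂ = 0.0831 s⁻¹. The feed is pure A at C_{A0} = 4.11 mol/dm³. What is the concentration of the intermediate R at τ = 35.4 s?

Solving the coupled first-order balances gives C_R(τ) = [k₁/(k₂−k₁)]·C_{A0}·(e^(−k₁τ) − e^(−k₂τ)).
e^(−k₁τ) = e^(−0.107×35.4) = e^(−3.788) = 0.02265; e^(−k₂τ) = e^(−2.942) = 0.05277.
C_R = 0.107×4.11/(0.0831−0.107) × (0.02265−0.05277) = (-18.40)×(-0.03013) = 0.5544 mol/dm³.

0.554 mol/dm³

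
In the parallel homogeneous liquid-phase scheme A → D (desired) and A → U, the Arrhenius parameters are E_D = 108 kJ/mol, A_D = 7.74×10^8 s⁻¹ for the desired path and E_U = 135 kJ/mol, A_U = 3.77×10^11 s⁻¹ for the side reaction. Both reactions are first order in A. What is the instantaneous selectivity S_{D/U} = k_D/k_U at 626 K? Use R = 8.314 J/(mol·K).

k_D/k_U = (A_D/A_U)·exp[−(E_D−E_U)/(RT)] = (A_D/A_U)·exp[(E_U−E_D)/(RT)].
(E_U−E_D)/(RT) = (135−108)×10³/(8.314×626) = 27000/5205 = 5.188.
k_D/k_U = (7.74×10^8/3.77×10^11)·exp(5.188) = 0.002053 × 179.1 = 0.368.
Since E_D < E_U, lowering the temperature improves selectivity toward D.

0.368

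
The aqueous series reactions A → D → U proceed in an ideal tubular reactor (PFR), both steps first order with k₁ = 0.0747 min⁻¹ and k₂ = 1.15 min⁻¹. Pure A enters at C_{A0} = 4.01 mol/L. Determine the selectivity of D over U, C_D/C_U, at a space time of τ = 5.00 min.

0.180

For first-order series with pure A initially, C_D(τ) = k₁C_{A0}/(k₂−k₁)·(e^(−k₁τ) − e^(−k₂τ)).
e^(−k₁τ) = e^(−0.0747×5.00) = e^(−0.3735) = 0.6883; e^(−k₂τ) = e^(−5.750) = 0.003183.
C_D = 0.0747×4.01/(1.15−0.0747) × (0.6883−0.003183) = 0.2786×0.6851 = 0.1909 mol/L.
C_A = C_{A0}e^(−k₁τ) = 2.760 mol/L, so C_U = C_{A0}−C_A−C_D = 1.059 mol/L; C_D/C_U = 0.180.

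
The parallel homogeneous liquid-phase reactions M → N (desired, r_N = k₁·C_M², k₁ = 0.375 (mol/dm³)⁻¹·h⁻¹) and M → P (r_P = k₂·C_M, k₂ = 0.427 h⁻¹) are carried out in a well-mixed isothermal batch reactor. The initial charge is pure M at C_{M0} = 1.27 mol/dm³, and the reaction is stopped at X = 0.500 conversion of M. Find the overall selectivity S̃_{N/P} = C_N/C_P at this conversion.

0.822

C_M = C_{M0}(1−X) = 0.6350 mol/dm³.
Along a PFR/batch, dC_P/dC_M = −r_P/(r_N+r_P) = −k₂/(k₂+k₁·C_M).
Integrating from C_{M0} to C_M: C_P = (0.427/0.375)·ln[(0.427+0.375·1.27)/(0.427+0.375·0.635)] = 1.139·ln(0.9032/0.6651) = 0.3485 mol/dm³.
Then C_N = (C_{M0}−C_M) − C_P = 0.6350 − 0.3485 = 0.2865 mol/dm³.
S̃_{N/P} = C_N/C_P = 0.2865/0.3485 = 0.822.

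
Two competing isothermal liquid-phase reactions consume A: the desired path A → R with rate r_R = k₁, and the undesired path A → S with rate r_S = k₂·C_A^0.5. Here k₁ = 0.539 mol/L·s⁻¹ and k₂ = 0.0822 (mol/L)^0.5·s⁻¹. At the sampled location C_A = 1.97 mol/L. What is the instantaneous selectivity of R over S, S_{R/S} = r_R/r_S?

S_{R/S} = r_R/r_S = (k₁)/(k₂·C_A^0.5) = (k₁/k₂)·C_A^-0.5.
= (0.539) / (0.0822×1.970^0.5) = 0.5390/0.1154 = 4.67.

4.67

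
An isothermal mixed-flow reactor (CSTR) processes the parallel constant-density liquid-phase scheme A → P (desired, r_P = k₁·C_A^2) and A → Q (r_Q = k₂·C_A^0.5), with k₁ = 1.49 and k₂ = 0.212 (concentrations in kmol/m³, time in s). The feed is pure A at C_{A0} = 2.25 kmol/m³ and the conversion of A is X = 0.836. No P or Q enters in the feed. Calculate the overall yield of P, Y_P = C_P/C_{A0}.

Exit C_A = C_{A0}(1−X) = 2.25×0.164 = 0.3690 kmol/m³.
Rates in a CSTR are evaluated at the outlet concentration: r_P = 1.49×0.3690^2 = 0.2029, r_Q = 0.212×0.3690^0.5 = 0.1288.
Fraction of consumed A going to P: r_P/(r_P+r_Q) = 0.6117.
C_P = 0.6117·C_{A0}·X = 0.6117×2.25×0.836 = 1.15 kmol/m³; Y_P = C_P/C_{A0} = 0.511.

0.511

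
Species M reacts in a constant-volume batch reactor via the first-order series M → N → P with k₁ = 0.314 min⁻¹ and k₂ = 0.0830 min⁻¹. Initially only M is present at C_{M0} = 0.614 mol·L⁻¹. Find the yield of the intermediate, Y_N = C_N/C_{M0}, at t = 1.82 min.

0.401

Solving the coupled first-order balances gives C_N(t) = [k₁/(k₂−k₁)]·C_{M0}·(e^(−k₁t) − e^(−k₂t)).
e^(−k₁t) = e^(−0.314×1.82) = e^(−0.5715) = 0.5647; e^(−k₂t) = e^(−0.1511) = 0.8598.
C_N = 0.314×0.614/(0.0830−0.314) × (0.5647−0.8598) = (-0.8346)×(-0.2951) = 0.2463 mol·L⁻¹.
Y_N = C_N/C_{M0} = 0.2463/0.614 = 0.401.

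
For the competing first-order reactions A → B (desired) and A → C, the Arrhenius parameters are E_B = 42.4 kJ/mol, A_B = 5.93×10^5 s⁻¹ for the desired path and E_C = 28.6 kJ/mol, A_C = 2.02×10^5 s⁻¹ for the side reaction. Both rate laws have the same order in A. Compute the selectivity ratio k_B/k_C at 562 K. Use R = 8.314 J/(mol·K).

0.153

Since both paths have the same order in A, the concentration cancels and S_{B/C} = k_B/k_C = (A_B/A_C)·exp[(E_C−E_B)/(RT)].
(E_C−E_B)/(RT) = (28.6−42.4)×10³/(8.314×562) = -13800/4672 = -2.953.
k_B/k_C = (5.93×10^5/2.02×10^5)·exp(-2.953) = 2.936 × 0.05216 = 0.153.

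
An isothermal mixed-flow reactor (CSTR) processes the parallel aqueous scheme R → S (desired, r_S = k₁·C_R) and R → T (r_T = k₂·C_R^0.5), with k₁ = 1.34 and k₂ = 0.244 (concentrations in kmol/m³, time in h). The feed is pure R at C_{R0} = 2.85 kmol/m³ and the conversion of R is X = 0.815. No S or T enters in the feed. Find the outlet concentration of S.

Exit C_R = C_{R0}(1−X) = 2.85×0.185 = 0.5273 kmol/m³.
A CSTR operates uniformly at the exit composition, giving r_S = 0.7065 and r_T = 0.1772 (each k·C_R^n at C_R = 0.5273).
Fraction of consumed R going to S: r_S/(r_S+r_T) = 0.7995.
C_S = 0.7995·C_{R0}·X = 0.7995×2.85×0.815 = 1.86 kmol/m³.

1.86 kmol/m³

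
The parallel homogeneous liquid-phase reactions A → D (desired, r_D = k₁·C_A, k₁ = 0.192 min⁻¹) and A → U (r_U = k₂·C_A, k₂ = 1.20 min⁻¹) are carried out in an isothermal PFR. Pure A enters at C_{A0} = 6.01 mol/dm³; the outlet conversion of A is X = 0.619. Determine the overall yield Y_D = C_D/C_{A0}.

C_A = C_{A0}(1−X) = 2.290 mol/dm³.
Both paths are first order in A, so the instantaneous fraction to D is constant: dC_D/d(−C_A) = k₁/(k₁+k₂) = 0.1379.
C_D = 0.1379·(C_{A0}−C_A) = 0.1379×3.720 = 0.513 mol/dm³.
Y_D = C_D/C_{A0} = 0.5131/6.01 = 0.0854.

0.0854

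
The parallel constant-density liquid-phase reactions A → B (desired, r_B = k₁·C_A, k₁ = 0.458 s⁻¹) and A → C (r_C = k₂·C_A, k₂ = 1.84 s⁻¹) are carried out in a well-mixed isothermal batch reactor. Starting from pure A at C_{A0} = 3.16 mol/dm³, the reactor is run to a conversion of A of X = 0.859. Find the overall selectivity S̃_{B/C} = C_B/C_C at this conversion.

C_A = C_{A0}(1−X) = 0.4456 mol/dm³.
Both paths are first order in A, so the instantaneous fraction to B is constant: dC_B/d(−C_A) = k₁/(k₁+k₂) = 0.1993.
C_B = 0.1993·(C_{A0}−C_A) = 0.1993×2.714 = 0.541 mol/dm³.
C_C = (C_{A0}−C_A)−C_B = 2.173 mol/dm³; S̃_{B/C} = 0.5410/2.173 = 0.249.

0.249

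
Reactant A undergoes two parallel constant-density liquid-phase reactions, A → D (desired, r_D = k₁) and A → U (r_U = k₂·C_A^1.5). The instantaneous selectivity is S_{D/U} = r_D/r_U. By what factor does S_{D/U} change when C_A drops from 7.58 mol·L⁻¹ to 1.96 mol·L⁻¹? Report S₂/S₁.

S_{D/U} = (k₁/k₂)·C_A^-1.5, so S₂/S₁ = (C_{A,2}/C_{A,1})^-1.5.
= (1.96/7.58)^(-1.5) = (0.2586)^(-1.5) = 7.61.
Selectivity toward D rises as C_A falls — low-concentration operation is favoured.

7.61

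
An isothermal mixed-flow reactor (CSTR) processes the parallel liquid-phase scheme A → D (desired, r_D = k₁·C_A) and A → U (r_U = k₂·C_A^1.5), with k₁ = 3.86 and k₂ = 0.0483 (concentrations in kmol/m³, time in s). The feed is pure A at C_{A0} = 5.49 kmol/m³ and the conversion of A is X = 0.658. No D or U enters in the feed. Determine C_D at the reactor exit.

3.55 kmol/m³

Exit C_A = C_{A0}(1−X) = 5.49×0.342 = 1.878 kmol/m³.
Rates in a CSTR are evaluated at the outlet concentration: r_D = 3.86×1.878 = 7.247, r_U = 0.0483×1.878^1.5 = 0.1243.
Fraction of consumed A going to D: r_D/(r_D+r_U) = 0.9831.
C_D = 0.9831·C_{A0}·X = 0.9831×5.49×0.658 = 3.55 kmol/m³.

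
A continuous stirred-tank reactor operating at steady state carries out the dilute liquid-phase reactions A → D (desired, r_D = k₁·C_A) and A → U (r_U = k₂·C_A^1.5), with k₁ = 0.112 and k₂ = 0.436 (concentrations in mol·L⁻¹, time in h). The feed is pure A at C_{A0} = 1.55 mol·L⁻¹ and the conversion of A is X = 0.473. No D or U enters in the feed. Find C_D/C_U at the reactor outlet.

Exit C_A = C_{A0}(1−X) = 1.55×0.527 = 0.8169 mol·L⁻¹.
Rates in a CSTR are evaluated at the outlet concentration: r_D = 0.112×0.8169 = 0.09149, r_U = 0.436×0.8169^1.5 = 0.3219.
Overall selectivity = C_D/C_U = r_Dτ/(r_Uτ) = r_D/r_U = 0.284.

0.284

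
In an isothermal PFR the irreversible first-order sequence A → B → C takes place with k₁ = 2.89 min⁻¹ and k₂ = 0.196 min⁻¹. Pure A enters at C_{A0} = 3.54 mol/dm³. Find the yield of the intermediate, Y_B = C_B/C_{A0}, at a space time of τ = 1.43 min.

The intermediate concentration in a first-order A→B→C sequence is C_B = k₁C_{A0}(e^(−k₁τ) − e^(−k₂τ))/(k₂−k₁).
e^(−k₁τ) = e^(−2.89×1.43) = e^(−4.133) = 0.01604; e^(−k₂τ) = e^(−0.2803) = 0.7556.
C_B = 2.89×3.54/(0.196−2.89) × (0.01604−0.7556) = (-3.798)×(-0.7395) = 2.808 mol/dm³.
Y_B = C_B/C_{A0} = 2.808/3.54 = 0.793.

0.793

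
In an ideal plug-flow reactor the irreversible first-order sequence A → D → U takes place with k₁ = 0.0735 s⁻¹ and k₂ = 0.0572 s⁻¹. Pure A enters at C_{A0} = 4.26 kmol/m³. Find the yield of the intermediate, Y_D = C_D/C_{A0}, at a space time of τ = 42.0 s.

0.202

The intermediate concentration in a first-order A→B→C sequence is C_D = k₁C_{A0}(e^(−k₁τ) − e^(−k₂τ))/(k₂−k₁).
e^(−k₁τ) = e^(−0.0735×42.0) = e^(−3.087) = 0.04564; e^(−k₂τ) = e^(−2.402) = 0.09050.
C_D = 0.0735×4.26/(0.0572−0.0735) × (0.04564−0.09050) = (-19.21)×(-0.04486) = 0.8618 kmol/m³.
Y_D = C_D/C_{A0} = 0.8618/4.26 = 0.202.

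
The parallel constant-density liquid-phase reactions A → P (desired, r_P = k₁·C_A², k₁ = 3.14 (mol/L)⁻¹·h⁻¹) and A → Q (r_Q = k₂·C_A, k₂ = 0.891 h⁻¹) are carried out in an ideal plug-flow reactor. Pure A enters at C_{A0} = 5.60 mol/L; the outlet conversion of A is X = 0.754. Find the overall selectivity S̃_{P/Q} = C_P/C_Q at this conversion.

10.8

C_A = C_{A0}(1−X) = 1.378 mol/L.
Along a PFR/batch, dC_Q/dC_A = −r_Q/(r_P+r_Q) = −k₂/(k₂+k₁·C_A).
Integrating from C_{A0} to C_A: C_Q = (0.891/3.14)·ln[(0.891+3.14·5.60)/(0.891+3.14·1.38)] = 0.2838·ln(18.48/5.217) = 0.3588 mol/L.
Then C_P = (C_{A0}−C_A) − C_Q = 4.222 − 0.3588 = 3.864 mol/L.
S̃_{P/Q} = C_P/C_Q = 3.864/0.3588 = 10.8.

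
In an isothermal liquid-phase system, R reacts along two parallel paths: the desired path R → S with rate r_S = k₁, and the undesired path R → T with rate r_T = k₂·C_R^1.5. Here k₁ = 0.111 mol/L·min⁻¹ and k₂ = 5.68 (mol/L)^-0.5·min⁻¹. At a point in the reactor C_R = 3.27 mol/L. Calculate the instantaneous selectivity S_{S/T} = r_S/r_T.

0.00330

S_{S/T} = r_S/r_T = (k₁)/(k₂·C_R^1.5) = (k₁/k₂)·C_R^-1.5.
= (0.111) / (5.68×3.270^1.5) = 0.1110/33.59 = 0.00330.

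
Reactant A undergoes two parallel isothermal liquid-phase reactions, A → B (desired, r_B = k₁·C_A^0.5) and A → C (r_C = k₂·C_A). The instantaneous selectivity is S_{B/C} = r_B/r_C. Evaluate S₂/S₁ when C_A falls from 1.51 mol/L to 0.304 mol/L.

S_{B/C} = (k₁/k₂)·C_A^-0.5, so S₂/S₁ = (C_{A,2}/C_{A,1})^-0.5.
= (0.304/1.51)^(-0.5) = (0.2013)^(-0.5) = 2.23.
Selectivity toward B rises as C_A falls — low-concentration operation is favoured.

2.23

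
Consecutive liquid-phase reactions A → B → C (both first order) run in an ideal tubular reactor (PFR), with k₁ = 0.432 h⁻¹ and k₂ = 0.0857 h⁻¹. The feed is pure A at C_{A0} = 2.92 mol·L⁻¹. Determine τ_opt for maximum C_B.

The intermediate peaks when r₁ = r₂, i.e. k₁e^(−k₁τ) = k₂e^(−k₂τ), giving τ_opt = ln(k₂/k₁)/(k₂−k₁).
= ln(0.0857/0.432)/(0.0857−0.432) = ln(0.1984)/-0.3463 = -1.618/-0.3463 = 4.67 h.

4.67 h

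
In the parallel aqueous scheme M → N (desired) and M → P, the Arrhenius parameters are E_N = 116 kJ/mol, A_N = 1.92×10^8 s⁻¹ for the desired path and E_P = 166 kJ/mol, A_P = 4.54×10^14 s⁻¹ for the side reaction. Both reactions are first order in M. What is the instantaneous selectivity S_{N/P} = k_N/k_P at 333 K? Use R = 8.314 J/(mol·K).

With equal orders, S_{N/P} = k_N/k_P = (A_N/A_P)·exp[(E_P−E_N)/(RT)].
(E_P−E_N)/(RT) = (166−116)×10³/(8.314×333) = 50000/2769 = 18.06.
k_N/k_P = (1.92×10^8/4.54×10^14)·exp(18.06) = 4.229×10^-7 × 6.971×10^7 = 29.5.

29.5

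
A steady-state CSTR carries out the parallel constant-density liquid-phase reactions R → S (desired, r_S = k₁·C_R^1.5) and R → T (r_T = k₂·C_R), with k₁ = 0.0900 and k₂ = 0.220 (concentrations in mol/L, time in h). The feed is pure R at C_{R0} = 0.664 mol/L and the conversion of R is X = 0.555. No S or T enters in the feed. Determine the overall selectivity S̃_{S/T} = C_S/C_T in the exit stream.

Exit C_R = C_{R0}(1−X) = 0.664×0.445 = 0.2955 mol/L.
A CSTR operates uniformly at the exit composition, giving r_S = 0.01446 and r_T = 0.06501 (each k·C_R^n at C_R = 0.2955).
Overall selectivity = C_S/C_T = r_Sτ/(r_Tτ) = r_S/r_T = 0.222.

0.222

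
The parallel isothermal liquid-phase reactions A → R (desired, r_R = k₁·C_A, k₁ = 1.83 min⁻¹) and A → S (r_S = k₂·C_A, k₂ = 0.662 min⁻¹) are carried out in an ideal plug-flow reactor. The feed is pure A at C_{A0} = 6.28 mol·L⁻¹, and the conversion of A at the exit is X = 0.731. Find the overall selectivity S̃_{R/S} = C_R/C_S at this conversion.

C_A = C_{A0}(1−X) = 1.689 mol·L⁻¹.
Both paths are first order in A, so the instantaneous fraction to R is constant: dC_R/d(−C_A) = k₁/(k₁+k₂) = 0.7343.
C_R = 0.7343·(C_{A0}−C_A) = 0.7343×4.591 = 3.37 mol·L⁻¹.
C_S = (C_{A0}−C_A)−C_R = 1.220 mol·L⁻¹; S̃_{R/S} = 3.371/1.220 = 2.76.

2.76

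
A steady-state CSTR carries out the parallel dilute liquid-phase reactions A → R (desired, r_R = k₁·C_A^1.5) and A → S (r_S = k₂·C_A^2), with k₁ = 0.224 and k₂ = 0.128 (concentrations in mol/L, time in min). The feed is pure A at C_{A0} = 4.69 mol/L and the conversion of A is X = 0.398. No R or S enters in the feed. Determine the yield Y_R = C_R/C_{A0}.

Exit C_A = C_{A0}(1−X) = 4.69×0.602 = 2.823 mol/L.
A CSTR operates uniformly at the exit composition, giving r_R = 1.063 and r_S = 1.020 (each k·C_A^n at C_A = 2.823).
Fraction of consumed A going to R: r_R/(r_R+r_S) = 0.5102.
C_R = 0.5102·C_{A0}·X = 0.5102×4.69×0.398 = 0.952 mol/L; Y_R = C_R/C_{A0} = 0.203.

0.203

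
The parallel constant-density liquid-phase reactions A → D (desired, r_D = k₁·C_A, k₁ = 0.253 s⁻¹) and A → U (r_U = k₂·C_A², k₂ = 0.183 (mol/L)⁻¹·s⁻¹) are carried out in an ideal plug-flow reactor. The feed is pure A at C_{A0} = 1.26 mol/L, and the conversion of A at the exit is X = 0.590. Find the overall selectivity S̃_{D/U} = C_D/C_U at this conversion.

1.59

C_A = C_{A0}(1−X) = 0.5166 mol/L.
Along a PFR/batch, dC_D/dC_A = −r_D/(r_D+r_U) = −k₁/(k₁+k₂·C_A).
Integrating from C_{A0} to C_A: C_D = (0.253/0.183)·ln[(0.253+0.183·1.26)/(0.253+0.183·0.517)] = 1.383·ln(0.4836/0.3475) = 0.4567 mol/L.
C_U = (C_{A0}−C_A)−C_D = 0.2867 mol/L; S̃_{D/U} = 0.4567/0.2867 = 1.59.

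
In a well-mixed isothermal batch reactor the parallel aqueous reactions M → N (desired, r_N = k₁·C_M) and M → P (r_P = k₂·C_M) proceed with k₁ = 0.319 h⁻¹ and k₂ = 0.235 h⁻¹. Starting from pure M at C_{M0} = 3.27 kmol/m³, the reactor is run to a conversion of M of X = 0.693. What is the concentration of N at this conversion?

1.30 kmol/m³

C_M = C_{M0}(1−X) = 1.004 kmol/m³.
Both paths are first order in M, so the instantaneous fraction to N is constant: dC_N/d(−C_M) = k₁/(k₁+k₂) = 0.5758.
C_N = 0.5758·(C_{M0}−C_M) = 0.5758×2.266 = 1.30 kmol/m³.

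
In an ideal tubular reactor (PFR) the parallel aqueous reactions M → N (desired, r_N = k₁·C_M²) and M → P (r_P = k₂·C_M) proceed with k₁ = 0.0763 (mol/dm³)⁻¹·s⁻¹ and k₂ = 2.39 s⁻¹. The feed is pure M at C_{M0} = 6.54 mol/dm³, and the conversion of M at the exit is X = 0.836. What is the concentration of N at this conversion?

C_M = C_{M0}(1−X) = 1.073 mol/dm³.
Along a PFR/batch, dC_P/dC_M = −r_P/(r_N+r_P) = −k₂/(k₂+k₁·C_M).
Integrating from C_{M0} to C_M: C_P = (2.39/0.0763)·ln[(2.39+0.0763·6.54)/(2.39+0.0763·1.07)] = 31.32·ln(2.889/2.472) = 4.885 mol/dm³.
Then C_N = (C_{M0}−C_M) − C_P = 5.467 − 4.885 = 0.5825 mol/dm³.

0.583 mol/dm³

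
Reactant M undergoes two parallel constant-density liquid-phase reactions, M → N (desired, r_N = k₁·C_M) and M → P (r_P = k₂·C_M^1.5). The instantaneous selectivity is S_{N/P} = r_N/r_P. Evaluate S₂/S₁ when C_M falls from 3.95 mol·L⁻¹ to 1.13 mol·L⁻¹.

1.87

S_{N/P} = (k₁/k₂)·C_M^-0.5, so S₂/S₁ = (C_{M,2}/C_{M,1})^-0.5.
= (1.13/3.95)^(-0.5) = (0.2861)^(-0.5) = 1.87.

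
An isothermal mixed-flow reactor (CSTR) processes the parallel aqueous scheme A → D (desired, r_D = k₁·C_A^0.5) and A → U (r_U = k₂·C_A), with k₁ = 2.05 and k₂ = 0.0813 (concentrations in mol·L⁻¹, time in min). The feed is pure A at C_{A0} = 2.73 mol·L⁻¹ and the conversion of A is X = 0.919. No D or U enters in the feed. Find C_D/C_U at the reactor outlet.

Exit C_A = C_{A0}(1−X) = 2.73×0.0810 = 0.2211 mol·L⁻¹.
In a CSTR the entire volume is at exit conditions, so r_D = 2.05×0.2211^0.5 = 0.9640 and r_U = 0.0813×0.2211 = 0.01798.
Overall selectivity = C_D/C_U = r_Dτ/(r_Uτ) = r_D/r_U = 53.6.

53.6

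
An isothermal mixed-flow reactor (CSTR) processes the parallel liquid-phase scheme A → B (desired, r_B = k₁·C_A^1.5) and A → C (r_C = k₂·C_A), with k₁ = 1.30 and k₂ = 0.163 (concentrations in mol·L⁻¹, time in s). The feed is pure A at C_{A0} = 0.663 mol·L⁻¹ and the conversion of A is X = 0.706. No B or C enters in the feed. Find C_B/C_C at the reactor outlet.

Exit C_A = C_{A0}(1−X) = 0.663×0.294 = 0.1949 mol·L⁻¹.
A CSTR operates uniformly at the exit composition, giving r_B = 0.1119 and r_C = 0.03177 (each k·C_A^n at C_A = 0.1949).
Overall selectivity = C_B/C_C = r_Bτ/(r_Cτ) = r_B/r_C = 3.52.

3.52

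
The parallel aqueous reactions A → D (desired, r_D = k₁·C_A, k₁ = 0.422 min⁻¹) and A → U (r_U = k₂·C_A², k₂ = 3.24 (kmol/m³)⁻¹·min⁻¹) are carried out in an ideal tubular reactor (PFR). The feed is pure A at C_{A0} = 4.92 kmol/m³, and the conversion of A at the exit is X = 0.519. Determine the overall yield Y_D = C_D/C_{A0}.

0.0186

C_A = C_{A0}(1−X) = 2.367 kmol/m³.
Along a PFR/batch, dC_D/dC_A = −r_D/(r_D+r_U) = −k₁/(k₁+k₂·C_A).
Integrating from C_{A0} to C_A: C_D = (0.422/3.24)·ln[(0.422+3.24·4.92)/(0.422+3.24·2.37)] = 0.1302·ln(16.36/8.090) = 0.09175 kmol/m³.
Y_D = C_D/C_{A0} = 0.09175/4.92 = 0.0186.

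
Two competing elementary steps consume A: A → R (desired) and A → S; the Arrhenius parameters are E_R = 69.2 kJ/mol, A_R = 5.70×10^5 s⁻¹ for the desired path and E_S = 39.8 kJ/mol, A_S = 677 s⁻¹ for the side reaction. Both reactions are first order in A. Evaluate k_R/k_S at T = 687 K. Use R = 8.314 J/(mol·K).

4.90

With equal orders, S_{R/S} = k_R/k_S = (A_R/A_S)·exp[(E_S−E_R)/(RT)].
(E_S−E_R)/(RT) = (39.8−69.2)×10³/(8.314×687) = -29400/5712 = -5.147.
k_R/k_S = (5.70×10^5/677)·exp(-5.147) = 841.9 × 0.005815 = 4.90.
Since E_R > E_S, raising the temperature improves selectivity toward R.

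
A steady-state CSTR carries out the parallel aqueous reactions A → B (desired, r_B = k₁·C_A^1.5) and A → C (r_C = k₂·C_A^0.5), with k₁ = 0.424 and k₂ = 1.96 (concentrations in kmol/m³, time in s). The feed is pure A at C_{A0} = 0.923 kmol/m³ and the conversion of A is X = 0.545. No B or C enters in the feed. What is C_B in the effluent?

0.0419 kmol/m³

Exit C_A = C_{A0}(1−X) = 0.923×0.455 = 0.4200 kmol/m³.
A CSTR operates uniformly at the exit composition, giving r_B = 0.1154 and r_C = 1.270 (each k·C_A^n at C_A = 0.4200).
Fraction of consumed A going to B: r_B/(r_B+r_C) = 0.08328.
C_B = 0.08328·C_{A0}·X = 0.08328×0.923×0.545 = 0.0419 kmol/m³.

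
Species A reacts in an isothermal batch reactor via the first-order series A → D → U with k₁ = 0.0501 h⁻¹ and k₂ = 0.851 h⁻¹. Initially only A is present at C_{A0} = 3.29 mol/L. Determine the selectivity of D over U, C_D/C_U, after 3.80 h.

0.397

The intermediate concentration in a first-order A→B→C sequence is C_D = k₁C_{A0}(e^(−k₁t) − e^(−k₂t))/(k₂−k₁).
e^(−k₁t) = e^(−0.0501×3.80) = e^(−0.1904) = 0.8266; e^(−k₂t) = e^(−3.234) = 0.03941.
C_D = 0.0501×3.29/(0.851−0.0501) × (0.8266−0.03941) = 0.2058×0.7872 = 0.1620 mol/L.
C_A = C_{A0}e^(−k₁t) = 2.720 mol/L, so C_U = C_{A0}−C_A−C_D = 0.4083 mol/L; C_D/C_U = 0.397.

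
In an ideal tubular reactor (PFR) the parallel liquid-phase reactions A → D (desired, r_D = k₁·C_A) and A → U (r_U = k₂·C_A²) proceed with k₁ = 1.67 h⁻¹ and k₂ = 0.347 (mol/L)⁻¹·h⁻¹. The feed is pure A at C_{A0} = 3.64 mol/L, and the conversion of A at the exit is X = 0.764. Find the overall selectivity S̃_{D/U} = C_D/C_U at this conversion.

2.23

C_A = C_{A0}(1−X) = 0.8590 mol/L.
Along a PFR/batch, dC_D/dC_A = −r_D/(r_D+r_U) = −k₁/(k₁+k₂·C_A).
Integrating from C_{A0} to C_A: C_D = (1.67/0.347)·ln[(1.67+0.347·3.64)/(1.67+0.347·0.859)] = 4.813·ln(2.933/1.968) = 1.920 mol/L.
C_U = (C_{A0}−C_A)−C_D = 0.8607 mol/L; S̃_{D/U} = 1.920/0.8607 = 2.23.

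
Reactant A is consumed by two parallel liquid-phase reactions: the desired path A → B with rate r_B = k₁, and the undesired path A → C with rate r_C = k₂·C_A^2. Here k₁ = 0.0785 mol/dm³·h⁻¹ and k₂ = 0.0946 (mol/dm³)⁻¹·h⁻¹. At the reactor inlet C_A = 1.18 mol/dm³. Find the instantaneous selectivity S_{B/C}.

S_{B/C} = r_B/r_C = (k₁)/(k₂·C_A^2) = (k₁/k₂)·C_A^-2.
= (0.0785) / (0.0946×1.180^2) = 0.07850/0.1317 = 0.596.

0.596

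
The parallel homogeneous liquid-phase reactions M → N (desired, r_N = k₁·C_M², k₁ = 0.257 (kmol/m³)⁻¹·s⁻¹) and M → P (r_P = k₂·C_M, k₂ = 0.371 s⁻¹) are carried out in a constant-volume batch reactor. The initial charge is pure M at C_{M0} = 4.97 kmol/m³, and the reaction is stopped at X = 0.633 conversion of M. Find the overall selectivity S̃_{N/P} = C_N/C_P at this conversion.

C_M = C_{M0}(1−X) = 1.824 kmol/m³.
Along a PFR/batch, dC_P/dC_M = −r_P/(r_N+r_P) = −k₂/(k₂+k₁·C_M).
Integrating from C_{M0} to C_M: C_P = (0.371/0.257)·ln[(0.371+0.257·4.97)/(0.371+0.257·1.82)] = 1.444·ln(1.648/0.8398) = 0.9735 kmol/m³.
Then C_N = (C_{M0}−C_M) − C_P = 3.146 − 0.9735 = 2.173 kmol/m³.
S̃_{N/P} = C_N/C_P = 2.173/0.9735 = 2.23.

2.23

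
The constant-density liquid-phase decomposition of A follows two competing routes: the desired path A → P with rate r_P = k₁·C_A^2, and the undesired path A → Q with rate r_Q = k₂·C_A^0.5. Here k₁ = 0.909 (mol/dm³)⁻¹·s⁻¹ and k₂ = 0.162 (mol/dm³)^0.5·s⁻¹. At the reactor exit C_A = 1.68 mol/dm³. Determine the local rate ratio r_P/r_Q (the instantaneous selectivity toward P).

S_{P/Q} = r_P/r_Q = (k₁·C_A^2)/(k₂·C_A^0.5) = (k₁/k₂)·C_A^1.5.
= (0.909×1.680^2) / (0.162×1.680^0.5) = 2.566/0.2100 = 12.2.

12.2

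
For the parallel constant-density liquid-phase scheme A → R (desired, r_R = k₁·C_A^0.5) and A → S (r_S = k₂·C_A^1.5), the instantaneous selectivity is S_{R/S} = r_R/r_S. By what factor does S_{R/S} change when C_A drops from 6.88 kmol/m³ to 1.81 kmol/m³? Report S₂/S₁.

S_{R/S} = (k₁/k₂)·C_A⁻¹, so S₂/S₁ = (C_{A,2}/C_{A,1})⁻¹.
= 6.88/1.81 = 3.80.
Selectivity toward R rises as C_A falls — low-concentration operation is favoured.

3.80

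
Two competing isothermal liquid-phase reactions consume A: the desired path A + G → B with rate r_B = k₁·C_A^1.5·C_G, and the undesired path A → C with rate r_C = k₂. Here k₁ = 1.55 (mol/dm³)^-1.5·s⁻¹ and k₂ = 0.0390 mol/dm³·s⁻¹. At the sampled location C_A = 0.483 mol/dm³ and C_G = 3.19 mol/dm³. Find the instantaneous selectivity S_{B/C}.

S_{B/C} = r_B/r_C = (k₁·C_A^1.5·C_G)/(k₂) = (k₁/k₂)·C_A^1.5·C_G.
= (1.55×0.4830^1.5×3.190) / (0.0390) = 1.660/0.03900 = 42.6.
Since the desired path is higher order in A, keeping C_A high (PFR or concentrated feed) favours B.

42.6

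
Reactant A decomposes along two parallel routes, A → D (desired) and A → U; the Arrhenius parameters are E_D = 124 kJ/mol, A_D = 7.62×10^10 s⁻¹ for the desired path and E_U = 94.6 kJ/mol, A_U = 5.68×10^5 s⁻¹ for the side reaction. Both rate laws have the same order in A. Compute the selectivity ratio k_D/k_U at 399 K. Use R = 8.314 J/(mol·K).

19.0

k_D/k_U = (A_D/A_U)·exp[−(E_D−E_U)/(RT)] = (A_D/A_U)·exp[(E_U−E_D)/(RT)].
(E_U−E_D)/(RT) = (94.6−124)×10³/(8.314×399) = -29400/3317 = -8.863.
k_D/k_U = (7.62×10^10/5.68×10^5)·exp(-8.863) = 1.342×10^5 × 1.416×10^-4 = 19.0.
Since E_D > E_U, raising the temperature improves selectivity toward D.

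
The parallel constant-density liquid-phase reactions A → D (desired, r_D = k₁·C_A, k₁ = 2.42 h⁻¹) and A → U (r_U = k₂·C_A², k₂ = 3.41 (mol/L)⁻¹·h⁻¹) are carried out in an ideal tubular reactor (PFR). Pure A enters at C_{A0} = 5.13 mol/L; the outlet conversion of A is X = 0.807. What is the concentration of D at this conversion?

C_A = C_{A0}(1−X) = 0.9901 mol/L.
Along a PFR/batch, dC_D/dC_A = −r_D/(r_D+r_U) = −k₁/(k₁+k₂·C_A).
Integrating from C_{A0} to C_A: C_D = (2.42/3.41)·ln[(2.42+3.41·5.13)/(2.42+3.41·0.990)] = 0.7097·ln(19.91/5.796) = 0.8759 mol/L.

0.876 mol/L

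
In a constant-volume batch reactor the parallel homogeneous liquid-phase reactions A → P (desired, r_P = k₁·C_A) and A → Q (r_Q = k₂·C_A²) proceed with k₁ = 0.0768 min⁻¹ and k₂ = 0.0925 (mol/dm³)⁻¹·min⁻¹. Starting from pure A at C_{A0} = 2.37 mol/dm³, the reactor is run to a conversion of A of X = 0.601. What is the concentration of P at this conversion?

0.489 mol/dm³

C_A = C_{A0}(1−X) = 0.9456 mol/dm³.
Along a PFR/batch, dC_P/dC_A = −r_P/(r_P+r_Q) = −k₁/(k₁+k₂·C_A).
Integrating from C_{A0} to C_A: C_P = (0.0768/0.0925)·ln[(0.0768+0.0925·2.37)/(0.0768+0.0925·0.946)] = 0.8303·ln(0.2960/0.1643) = 0.4890 mol/dm³.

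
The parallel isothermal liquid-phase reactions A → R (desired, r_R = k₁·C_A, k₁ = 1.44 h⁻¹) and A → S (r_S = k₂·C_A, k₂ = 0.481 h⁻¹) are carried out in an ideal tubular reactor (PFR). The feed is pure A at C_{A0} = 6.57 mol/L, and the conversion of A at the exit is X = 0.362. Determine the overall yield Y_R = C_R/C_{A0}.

C_A = C_{A0}(1−X) = 4.192 mol/L.
Both paths are first order in A, so the instantaneous fraction to R is constant: dC_R/d(−C_A) = k₁/(k₁+k₂) = 0.7496.
C_R = 0.7496·(C_{A0}−C_A) = 0.7496×2.378 = 1.78 mol/L.
Y_R = C_R/C_{A0} = 1.783/6.57 = 0.271.

0.271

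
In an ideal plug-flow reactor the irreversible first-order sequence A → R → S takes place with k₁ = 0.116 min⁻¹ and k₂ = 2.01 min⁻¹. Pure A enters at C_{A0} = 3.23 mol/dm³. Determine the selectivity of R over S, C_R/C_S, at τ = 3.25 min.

0.154

For first-order series with pure A initially, C_R(τ) = k₁C_{A0}/(k₂−k₁)·(e^(−k₁τ) − e^(−k₂τ)).
e^(−k₁τ) = e^(−0.116×3.25) = e^(−0.3770) = 0.6859; e^(−k₂τ) = e^(−6.532) = 0.001455.
C_R = 0.116×3.23/(2.01−0.116) × (0.6859−0.001455) = 0.1978×0.6845 = 0.1354 mol/dm³.
C_A = C_{A0}e^(−k₁τ) = 2.216 mol/dm³, so C_S = C_{A0}−C_A−C_R = 0.8791 mol/dm³; C_R/C_S = 0.154.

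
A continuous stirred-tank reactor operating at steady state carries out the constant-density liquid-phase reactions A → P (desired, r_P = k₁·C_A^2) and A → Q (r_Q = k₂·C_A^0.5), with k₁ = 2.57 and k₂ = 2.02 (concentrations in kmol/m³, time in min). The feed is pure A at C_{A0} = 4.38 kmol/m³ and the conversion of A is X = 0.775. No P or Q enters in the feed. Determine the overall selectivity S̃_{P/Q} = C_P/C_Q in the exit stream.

Exit C_A = C_{A0}(1−X) = 4.38×0.225 = 0.9855 kmol/m³.
A CSTR operates uniformly at the exit composition, giving r_P = 2.496 and r_Q = 2.005 (each k·C_A^n at C_A = 0.9855).
Overall selectivity = C_P/C_Q = r_Pτ/(r_Qτ) = r_P/r_Q = 1.24.

1.24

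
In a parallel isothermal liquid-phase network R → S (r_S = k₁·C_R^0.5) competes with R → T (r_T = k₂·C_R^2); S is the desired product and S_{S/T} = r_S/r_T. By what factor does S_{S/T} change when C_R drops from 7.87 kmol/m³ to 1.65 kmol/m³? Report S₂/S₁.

10.4

S_{S/T} = (k₁/k₂)·C_R^-1.5, so S₂/S₁ = (C_{R,2}/C_{R,1})^-1.5.
= (1.65/7.87)^(-1.5) = (0.2097)^(-1.5) = 10.4.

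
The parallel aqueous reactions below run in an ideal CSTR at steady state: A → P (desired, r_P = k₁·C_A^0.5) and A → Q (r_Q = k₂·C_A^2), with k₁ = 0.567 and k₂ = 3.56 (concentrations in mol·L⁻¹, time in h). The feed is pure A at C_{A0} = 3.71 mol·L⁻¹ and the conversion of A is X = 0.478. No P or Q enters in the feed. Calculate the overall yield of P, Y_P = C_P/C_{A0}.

Exit C_A = C_{A0}(1−X) = 3.71×0.522 = 1.937 mol·L⁻¹.
A CSTR operates uniformly at the exit composition, giving r_P = 0.7891 and r_Q = 13.35 (each k·C_A^n at C_A = 1.937).
Fraction of consumed A going to P: r_P/(r_P+r_Q) = 0.05580.
C_P = 0.05580·C_{A0}·X = 0.05580×3.71×0.478 = 0.0990 mol·L⁻¹; Y_P = C_P/C_{A0} = 0.0267.

0.0267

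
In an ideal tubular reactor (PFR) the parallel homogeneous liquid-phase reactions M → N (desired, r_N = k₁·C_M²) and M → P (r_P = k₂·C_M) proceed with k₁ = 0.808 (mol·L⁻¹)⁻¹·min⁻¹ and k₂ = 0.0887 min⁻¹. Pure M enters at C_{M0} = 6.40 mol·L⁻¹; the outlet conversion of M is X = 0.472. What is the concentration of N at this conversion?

2.95 mol·L⁻¹

C_M = C_{M0}(1−X) = 3.379 mol·L⁻¹.
Along a PFR/batch, dC_P/dC_M = −r_P/(r_N+r_P) = −k₂/(k₂+k₁·C_M).
Integrating from C_{M0} to C_M: C_P = (0.0887/0.808)·ln[(0.0887+0.808·6.40)/(0.0887+0.808·3.38)] = 0.1098·ln(5.260/2.819) = 0.06847 mol·L⁻¹.
Then C_N = (C_{M0}−C_M) − C_P = 3.021 − 0.06847 = 2.952 mol·L⁻¹.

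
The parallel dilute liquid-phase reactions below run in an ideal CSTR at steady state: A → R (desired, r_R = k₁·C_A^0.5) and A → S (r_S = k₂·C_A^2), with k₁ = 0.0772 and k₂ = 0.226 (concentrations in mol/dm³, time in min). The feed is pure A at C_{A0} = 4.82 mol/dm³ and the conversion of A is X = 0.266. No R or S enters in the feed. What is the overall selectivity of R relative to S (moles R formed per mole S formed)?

0.0513

Exit C_A = C_{A0}(1−X) = 4.82×0.734 = 3.538 mol/dm³.
In a CSTR the entire volume is at exit conditions, so r_R = 0.0772×3.538^0.5 = 0.1452 and r_S = 0.226×3.538^2 = 2.829.
Overall selectivity = C_R/C_S = r_Rτ/(r_Sτ) = r_R/r_S = 0.0513.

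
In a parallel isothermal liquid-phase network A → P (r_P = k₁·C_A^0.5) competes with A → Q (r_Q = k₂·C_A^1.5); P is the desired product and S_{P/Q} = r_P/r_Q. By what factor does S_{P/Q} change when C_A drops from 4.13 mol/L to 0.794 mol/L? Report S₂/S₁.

5.20

S_{P/Q} = (k₁/k₂)·C_A⁻¹, so S₂/S₁ = (C_{A,2}/C_{A,1})⁻¹.
= 4.13/0.794 = 5.20.
Selectivity toward P rises as C_A falls — low-concentration operation is favoured.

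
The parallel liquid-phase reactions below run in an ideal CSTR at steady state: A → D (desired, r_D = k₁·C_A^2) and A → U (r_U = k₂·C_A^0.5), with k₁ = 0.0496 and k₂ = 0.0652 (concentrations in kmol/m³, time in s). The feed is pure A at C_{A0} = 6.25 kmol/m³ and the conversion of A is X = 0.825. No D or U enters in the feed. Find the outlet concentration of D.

2.40 kmol/m³

Exit C_A = C_{A0}(1−X) = 6.25×0.175 = 1.094 kmol/m³.
A CSTR operates uniformly at the exit composition, giving r_D = 0.05934 and r_U = 0.06819 (each k·C_A^n at C_A = 1.094).
Fraction of consumed A going to D: r_D/(r_D+r_U) = 0.4653.
C_D = 0.4653·C_{A0}·X = 0.4653×6.25×0.825 = 2.40 kmol/m³.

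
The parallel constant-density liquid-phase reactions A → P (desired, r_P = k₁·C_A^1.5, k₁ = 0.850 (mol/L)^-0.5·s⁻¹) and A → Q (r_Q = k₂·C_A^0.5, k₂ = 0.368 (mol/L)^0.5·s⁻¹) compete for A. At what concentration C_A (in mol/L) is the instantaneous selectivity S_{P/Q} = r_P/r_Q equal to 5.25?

S_{P/Q} = (k₁/k₂)·C_A ⇒ C_A = S·k₂/k₁.
= 5.25×0.368/0.850 = 2.27 mol/L.

2.27 mol/L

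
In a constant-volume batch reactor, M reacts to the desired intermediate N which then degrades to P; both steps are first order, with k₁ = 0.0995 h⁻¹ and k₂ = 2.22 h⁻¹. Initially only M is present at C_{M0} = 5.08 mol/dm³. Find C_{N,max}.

0.197 mol/dm³

For a first-order series the maximum intermediate yield is C_{N,max}/C_{M0} = (k₁/k₂)^[k₂/(k₂−k₁)].
= (0.0995/2.22)^(2.22/(2.22−0.0995)) = (0.04482)^(1.047) = 0.03874.
C_{N,max} = 0.03874×5.08 = 0.197 mol/dm³.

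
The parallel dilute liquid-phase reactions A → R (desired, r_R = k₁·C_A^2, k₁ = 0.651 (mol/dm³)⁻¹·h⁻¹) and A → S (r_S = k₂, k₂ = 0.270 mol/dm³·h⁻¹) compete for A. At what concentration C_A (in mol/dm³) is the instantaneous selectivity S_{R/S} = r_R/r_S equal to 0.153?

0.252 mol/dm³

S_{R/S} = (k₁/k₂)·C_A^2 ⇒ C_A = (S·k₂/k₁)^(0.5).
= (0.153×0.270/0.651)^(0.5) = (0.06346)^(0.5) = 0.252 mol/dm³.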